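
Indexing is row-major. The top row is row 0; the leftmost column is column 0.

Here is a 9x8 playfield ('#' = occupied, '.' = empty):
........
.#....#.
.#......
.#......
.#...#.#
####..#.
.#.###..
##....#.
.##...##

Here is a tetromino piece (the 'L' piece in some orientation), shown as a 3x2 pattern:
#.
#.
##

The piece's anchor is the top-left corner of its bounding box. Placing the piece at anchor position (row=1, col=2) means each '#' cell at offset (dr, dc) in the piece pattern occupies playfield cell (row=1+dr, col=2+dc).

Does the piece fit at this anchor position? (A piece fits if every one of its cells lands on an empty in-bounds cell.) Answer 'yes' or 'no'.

Check each piece cell at anchor (1, 2):
  offset (0,0) -> (1,2): empty -> OK
  offset (1,0) -> (2,2): empty -> OK
  offset (2,0) -> (3,2): empty -> OK
  offset (2,1) -> (3,3): empty -> OK
All cells valid: yes

Answer: yes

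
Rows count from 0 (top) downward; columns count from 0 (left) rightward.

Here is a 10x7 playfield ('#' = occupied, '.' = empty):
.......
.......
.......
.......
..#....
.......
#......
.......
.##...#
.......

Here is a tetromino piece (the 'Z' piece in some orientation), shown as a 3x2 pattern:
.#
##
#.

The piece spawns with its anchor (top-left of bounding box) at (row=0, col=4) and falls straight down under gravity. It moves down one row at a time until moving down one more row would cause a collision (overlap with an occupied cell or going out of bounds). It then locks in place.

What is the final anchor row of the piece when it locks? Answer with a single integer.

Answer: 7

Derivation:
Spawn at (row=0, col=4). Try each row:
  row 0: fits
  row 1: fits
  row 2: fits
  row 3: fits
  row 4: fits
  row 5: fits
  row 6: fits
  row 7: fits
  row 8: blocked -> lock at row 7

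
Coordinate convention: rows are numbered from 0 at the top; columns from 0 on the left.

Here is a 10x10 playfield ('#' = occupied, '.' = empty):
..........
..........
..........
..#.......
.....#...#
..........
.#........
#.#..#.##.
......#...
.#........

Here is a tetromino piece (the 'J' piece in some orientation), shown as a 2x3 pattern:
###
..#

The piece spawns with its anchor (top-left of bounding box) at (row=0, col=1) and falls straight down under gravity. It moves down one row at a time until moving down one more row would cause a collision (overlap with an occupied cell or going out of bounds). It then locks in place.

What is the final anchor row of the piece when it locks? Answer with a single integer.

Answer: 2

Derivation:
Spawn at (row=0, col=1). Try each row:
  row 0: fits
  row 1: fits
  row 2: fits
  row 3: blocked -> lock at row 2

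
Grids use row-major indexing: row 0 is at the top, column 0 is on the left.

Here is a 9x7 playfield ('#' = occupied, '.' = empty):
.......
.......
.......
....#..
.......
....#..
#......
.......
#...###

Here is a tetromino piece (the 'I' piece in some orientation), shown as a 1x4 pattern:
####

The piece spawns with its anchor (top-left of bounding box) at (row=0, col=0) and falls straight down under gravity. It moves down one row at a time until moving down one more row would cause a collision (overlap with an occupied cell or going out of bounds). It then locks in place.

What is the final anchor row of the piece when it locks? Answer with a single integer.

Answer: 5

Derivation:
Spawn at (row=0, col=0). Try each row:
  row 0: fits
  row 1: fits
  row 2: fits
  row 3: fits
  row 4: fits
  row 5: fits
  row 6: blocked -> lock at row 5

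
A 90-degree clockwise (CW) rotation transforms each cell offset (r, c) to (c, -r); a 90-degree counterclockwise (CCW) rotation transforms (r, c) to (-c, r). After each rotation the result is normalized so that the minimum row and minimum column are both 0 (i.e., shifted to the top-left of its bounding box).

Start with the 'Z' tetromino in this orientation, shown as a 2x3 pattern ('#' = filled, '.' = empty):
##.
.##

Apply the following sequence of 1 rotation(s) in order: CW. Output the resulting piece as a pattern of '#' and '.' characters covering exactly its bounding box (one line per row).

Answer: .#
##
#.

Derivation:
Start:
##.
.##
After rotation 1 (CW):
.#
##
#.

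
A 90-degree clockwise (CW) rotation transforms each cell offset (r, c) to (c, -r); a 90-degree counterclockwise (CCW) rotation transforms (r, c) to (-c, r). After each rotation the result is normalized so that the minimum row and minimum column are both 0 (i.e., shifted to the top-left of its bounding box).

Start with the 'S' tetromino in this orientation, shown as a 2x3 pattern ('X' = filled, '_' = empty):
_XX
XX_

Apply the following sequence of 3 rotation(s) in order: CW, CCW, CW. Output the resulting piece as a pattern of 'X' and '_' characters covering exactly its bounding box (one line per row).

Answer: X_
XX
_X

Derivation:
Start:
_XX
XX_
After rotation 1 (CW):
X_
XX
_X
After rotation 2 (CCW):
_XX
XX_
After rotation 3 (CW):
X_
XX
_X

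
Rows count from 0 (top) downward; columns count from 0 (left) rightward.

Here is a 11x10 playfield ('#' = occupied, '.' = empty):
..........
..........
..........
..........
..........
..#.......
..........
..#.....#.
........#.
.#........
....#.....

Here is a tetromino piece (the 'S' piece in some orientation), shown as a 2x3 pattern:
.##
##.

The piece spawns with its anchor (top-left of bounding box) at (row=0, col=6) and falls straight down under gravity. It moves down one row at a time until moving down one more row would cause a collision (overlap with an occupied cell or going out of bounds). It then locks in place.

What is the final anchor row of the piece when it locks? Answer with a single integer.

Answer: 6

Derivation:
Spawn at (row=0, col=6). Try each row:
  row 0: fits
  row 1: fits
  row 2: fits
  row 3: fits
  row 4: fits
  row 5: fits
  row 6: fits
  row 7: blocked -> lock at row 6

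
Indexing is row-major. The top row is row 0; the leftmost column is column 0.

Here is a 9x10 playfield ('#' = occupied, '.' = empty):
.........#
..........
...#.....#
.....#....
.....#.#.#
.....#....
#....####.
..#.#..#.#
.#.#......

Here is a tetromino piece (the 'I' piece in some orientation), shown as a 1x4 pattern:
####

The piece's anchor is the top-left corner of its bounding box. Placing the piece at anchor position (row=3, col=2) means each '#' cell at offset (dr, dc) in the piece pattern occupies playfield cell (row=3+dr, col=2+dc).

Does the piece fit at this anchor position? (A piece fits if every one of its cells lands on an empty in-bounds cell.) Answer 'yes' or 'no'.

Answer: no

Derivation:
Check each piece cell at anchor (3, 2):
  offset (0,0) -> (3,2): empty -> OK
  offset (0,1) -> (3,3): empty -> OK
  offset (0,2) -> (3,4): empty -> OK
  offset (0,3) -> (3,5): occupied ('#') -> FAIL
All cells valid: no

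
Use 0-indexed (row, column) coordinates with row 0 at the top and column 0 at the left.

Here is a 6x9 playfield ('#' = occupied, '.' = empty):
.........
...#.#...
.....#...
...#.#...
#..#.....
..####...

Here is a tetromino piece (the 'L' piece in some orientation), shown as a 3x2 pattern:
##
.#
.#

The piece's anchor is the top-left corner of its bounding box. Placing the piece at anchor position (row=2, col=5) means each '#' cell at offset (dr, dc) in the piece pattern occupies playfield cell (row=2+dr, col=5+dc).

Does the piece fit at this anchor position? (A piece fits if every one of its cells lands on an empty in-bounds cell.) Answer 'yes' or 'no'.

Answer: no

Derivation:
Check each piece cell at anchor (2, 5):
  offset (0,0) -> (2,5): occupied ('#') -> FAIL
  offset (0,1) -> (2,6): empty -> OK
  offset (1,1) -> (3,6): empty -> OK
  offset (2,1) -> (4,6): empty -> OK
All cells valid: no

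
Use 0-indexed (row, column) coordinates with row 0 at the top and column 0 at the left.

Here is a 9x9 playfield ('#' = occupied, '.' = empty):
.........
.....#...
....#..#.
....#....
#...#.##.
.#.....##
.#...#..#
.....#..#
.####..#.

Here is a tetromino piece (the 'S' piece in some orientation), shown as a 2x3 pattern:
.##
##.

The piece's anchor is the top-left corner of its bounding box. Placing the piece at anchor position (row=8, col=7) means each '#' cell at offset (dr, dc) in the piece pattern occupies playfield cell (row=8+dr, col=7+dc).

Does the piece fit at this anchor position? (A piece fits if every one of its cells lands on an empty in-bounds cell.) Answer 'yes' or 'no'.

Answer: no

Derivation:
Check each piece cell at anchor (8, 7):
  offset (0,1) -> (8,8): empty -> OK
  offset (0,2) -> (8,9): out of bounds -> FAIL
  offset (1,0) -> (9,7): out of bounds -> FAIL
  offset (1,1) -> (9,8): out of bounds -> FAIL
All cells valid: no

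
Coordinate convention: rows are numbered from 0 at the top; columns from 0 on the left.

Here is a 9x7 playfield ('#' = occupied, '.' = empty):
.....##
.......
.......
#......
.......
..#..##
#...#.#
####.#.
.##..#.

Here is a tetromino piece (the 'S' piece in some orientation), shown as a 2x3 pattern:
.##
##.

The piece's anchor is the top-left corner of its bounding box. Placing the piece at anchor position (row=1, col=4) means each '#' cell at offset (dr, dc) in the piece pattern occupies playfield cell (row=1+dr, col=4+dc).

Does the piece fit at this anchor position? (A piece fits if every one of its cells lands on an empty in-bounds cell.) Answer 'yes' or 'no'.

Check each piece cell at anchor (1, 4):
  offset (0,1) -> (1,5): empty -> OK
  offset (0,2) -> (1,6): empty -> OK
  offset (1,0) -> (2,4): empty -> OK
  offset (1,1) -> (2,5): empty -> OK
All cells valid: yes

Answer: yes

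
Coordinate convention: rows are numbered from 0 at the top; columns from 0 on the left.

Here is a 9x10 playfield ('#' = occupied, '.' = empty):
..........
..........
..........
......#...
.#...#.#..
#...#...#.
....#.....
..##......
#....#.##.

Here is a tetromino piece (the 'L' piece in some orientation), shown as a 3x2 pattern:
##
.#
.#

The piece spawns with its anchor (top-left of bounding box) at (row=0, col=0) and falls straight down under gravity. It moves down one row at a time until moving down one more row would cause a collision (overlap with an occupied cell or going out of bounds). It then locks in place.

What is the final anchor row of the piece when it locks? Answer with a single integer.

Spawn at (row=0, col=0). Try each row:
  row 0: fits
  row 1: fits
  row 2: blocked -> lock at row 1

Answer: 1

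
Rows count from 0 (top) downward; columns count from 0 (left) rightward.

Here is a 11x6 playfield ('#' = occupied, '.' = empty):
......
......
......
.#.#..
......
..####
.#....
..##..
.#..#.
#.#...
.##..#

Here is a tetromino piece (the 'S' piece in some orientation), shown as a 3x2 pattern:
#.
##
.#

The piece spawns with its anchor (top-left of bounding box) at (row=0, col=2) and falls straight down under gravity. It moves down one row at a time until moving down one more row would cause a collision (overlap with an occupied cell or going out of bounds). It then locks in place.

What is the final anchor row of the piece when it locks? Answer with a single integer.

Spawn at (row=0, col=2). Try each row:
  row 0: fits
  row 1: blocked -> lock at row 0

Answer: 0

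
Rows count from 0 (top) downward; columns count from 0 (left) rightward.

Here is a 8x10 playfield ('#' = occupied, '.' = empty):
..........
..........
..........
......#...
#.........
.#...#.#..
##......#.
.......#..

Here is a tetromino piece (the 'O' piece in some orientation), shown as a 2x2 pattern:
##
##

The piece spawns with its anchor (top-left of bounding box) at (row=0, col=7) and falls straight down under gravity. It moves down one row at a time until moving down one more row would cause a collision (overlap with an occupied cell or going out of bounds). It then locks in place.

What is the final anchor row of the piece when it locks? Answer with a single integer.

Spawn at (row=0, col=7). Try each row:
  row 0: fits
  row 1: fits
  row 2: fits
  row 3: fits
  row 4: blocked -> lock at row 3

Answer: 3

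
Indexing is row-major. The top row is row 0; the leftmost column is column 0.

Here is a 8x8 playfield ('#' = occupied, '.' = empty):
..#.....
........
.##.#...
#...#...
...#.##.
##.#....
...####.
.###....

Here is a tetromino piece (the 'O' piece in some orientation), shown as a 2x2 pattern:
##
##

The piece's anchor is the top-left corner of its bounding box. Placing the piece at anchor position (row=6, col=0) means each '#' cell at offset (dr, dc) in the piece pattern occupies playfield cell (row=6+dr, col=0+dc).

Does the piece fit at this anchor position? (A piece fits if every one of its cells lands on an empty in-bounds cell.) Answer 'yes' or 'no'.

Check each piece cell at anchor (6, 0):
  offset (0,0) -> (6,0): empty -> OK
  offset (0,1) -> (6,1): empty -> OK
  offset (1,0) -> (7,0): empty -> OK
  offset (1,1) -> (7,1): occupied ('#') -> FAIL
All cells valid: no

Answer: no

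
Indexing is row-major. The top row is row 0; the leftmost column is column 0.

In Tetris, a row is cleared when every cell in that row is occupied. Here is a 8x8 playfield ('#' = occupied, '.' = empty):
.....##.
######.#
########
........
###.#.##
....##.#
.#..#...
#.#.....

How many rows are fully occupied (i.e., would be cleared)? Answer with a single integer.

Answer: 1

Derivation:
Check each row:
  row 0: 6 empty cells -> not full
  row 1: 1 empty cell -> not full
  row 2: 0 empty cells -> FULL (clear)
  row 3: 8 empty cells -> not full
  row 4: 2 empty cells -> not full
  row 5: 5 empty cells -> not full
  row 6: 6 empty cells -> not full
  row 7: 6 empty cells -> not full
Total rows cleared: 1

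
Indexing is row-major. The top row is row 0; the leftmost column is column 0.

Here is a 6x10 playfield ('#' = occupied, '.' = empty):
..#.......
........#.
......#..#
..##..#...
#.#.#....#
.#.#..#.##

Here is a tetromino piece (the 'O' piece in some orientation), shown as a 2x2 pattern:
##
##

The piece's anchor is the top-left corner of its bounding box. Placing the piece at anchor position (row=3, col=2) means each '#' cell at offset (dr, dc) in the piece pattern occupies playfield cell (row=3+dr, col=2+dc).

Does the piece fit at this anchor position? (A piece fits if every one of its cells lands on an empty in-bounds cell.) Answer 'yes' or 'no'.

Answer: no

Derivation:
Check each piece cell at anchor (3, 2):
  offset (0,0) -> (3,2): occupied ('#') -> FAIL
  offset (0,1) -> (3,3): occupied ('#') -> FAIL
  offset (1,0) -> (4,2): occupied ('#') -> FAIL
  offset (1,1) -> (4,3): empty -> OK
All cells valid: no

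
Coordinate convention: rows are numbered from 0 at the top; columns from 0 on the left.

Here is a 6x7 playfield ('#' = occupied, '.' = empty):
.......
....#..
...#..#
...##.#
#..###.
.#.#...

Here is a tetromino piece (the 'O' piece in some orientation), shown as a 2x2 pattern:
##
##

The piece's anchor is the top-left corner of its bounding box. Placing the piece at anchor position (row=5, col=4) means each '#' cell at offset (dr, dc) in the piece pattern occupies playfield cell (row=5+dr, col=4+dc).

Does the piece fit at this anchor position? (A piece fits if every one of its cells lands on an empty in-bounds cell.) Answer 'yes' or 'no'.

Check each piece cell at anchor (5, 4):
  offset (0,0) -> (5,4): empty -> OK
  offset (0,1) -> (5,5): empty -> OK
  offset (1,0) -> (6,4): out of bounds -> FAIL
  offset (1,1) -> (6,5): out of bounds -> FAIL
All cells valid: no

Answer: no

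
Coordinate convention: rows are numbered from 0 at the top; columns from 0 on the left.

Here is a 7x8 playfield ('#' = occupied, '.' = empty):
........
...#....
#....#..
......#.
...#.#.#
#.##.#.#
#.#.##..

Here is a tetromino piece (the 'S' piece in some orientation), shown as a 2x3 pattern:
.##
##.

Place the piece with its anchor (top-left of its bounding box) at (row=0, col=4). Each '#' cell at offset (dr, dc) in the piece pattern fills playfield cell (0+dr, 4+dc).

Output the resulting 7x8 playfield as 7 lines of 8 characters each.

Answer: .....##.
...###..
#....#..
......#.
...#.#.#
#.##.#.#
#.#.##..

Derivation:
Fill (0+0,4+1) = (0,5)
Fill (0+0,4+2) = (0,6)
Fill (0+1,4+0) = (1,4)
Fill (0+1,4+1) = (1,5)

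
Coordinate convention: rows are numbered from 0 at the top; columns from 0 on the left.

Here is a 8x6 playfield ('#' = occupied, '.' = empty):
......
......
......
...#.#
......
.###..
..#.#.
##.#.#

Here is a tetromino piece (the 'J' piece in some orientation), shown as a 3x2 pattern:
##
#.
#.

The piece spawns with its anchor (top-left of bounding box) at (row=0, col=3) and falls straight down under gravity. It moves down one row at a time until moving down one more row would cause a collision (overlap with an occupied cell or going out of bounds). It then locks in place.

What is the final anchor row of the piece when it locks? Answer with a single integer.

Spawn at (row=0, col=3). Try each row:
  row 0: fits
  row 1: blocked -> lock at row 0

Answer: 0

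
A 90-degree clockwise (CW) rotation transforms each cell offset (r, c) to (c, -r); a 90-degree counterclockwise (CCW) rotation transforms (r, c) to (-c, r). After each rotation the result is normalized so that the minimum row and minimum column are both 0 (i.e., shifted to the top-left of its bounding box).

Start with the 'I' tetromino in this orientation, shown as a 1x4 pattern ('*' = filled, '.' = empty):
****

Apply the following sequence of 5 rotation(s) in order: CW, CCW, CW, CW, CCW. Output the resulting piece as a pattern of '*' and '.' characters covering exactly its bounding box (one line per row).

Answer: *
*
*
*

Derivation:
Start:
****
After rotation 1 (CW):
*
*
*
*
After rotation 2 (CCW):
****
After rotation 3 (CW):
*
*
*
*
After rotation 4 (CW):
****
After rotation 5 (CCW):
*
*
*
*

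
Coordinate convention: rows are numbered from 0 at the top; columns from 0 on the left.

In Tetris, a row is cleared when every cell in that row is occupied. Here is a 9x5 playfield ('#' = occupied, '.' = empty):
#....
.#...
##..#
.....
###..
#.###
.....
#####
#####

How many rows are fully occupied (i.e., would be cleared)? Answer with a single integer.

Check each row:
  row 0: 4 empty cells -> not full
  row 1: 4 empty cells -> not full
  row 2: 2 empty cells -> not full
  row 3: 5 empty cells -> not full
  row 4: 2 empty cells -> not full
  row 5: 1 empty cell -> not full
  row 6: 5 empty cells -> not full
  row 7: 0 empty cells -> FULL (clear)
  row 8: 0 empty cells -> FULL (clear)
Total rows cleared: 2

Answer: 2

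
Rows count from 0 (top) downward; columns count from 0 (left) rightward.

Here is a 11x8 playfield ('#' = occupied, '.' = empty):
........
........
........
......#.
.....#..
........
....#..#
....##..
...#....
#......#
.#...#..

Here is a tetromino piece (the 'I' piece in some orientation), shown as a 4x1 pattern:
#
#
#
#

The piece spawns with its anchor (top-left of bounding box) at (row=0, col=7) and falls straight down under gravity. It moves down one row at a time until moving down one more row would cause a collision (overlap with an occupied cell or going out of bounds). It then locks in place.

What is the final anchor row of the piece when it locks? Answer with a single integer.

Answer: 2

Derivation:
Spawn at (row=0, col=7). Try each row:
  row 0: fits
  row 1: fits
  row 2: fits
  row 3: blocked -> lock at row 2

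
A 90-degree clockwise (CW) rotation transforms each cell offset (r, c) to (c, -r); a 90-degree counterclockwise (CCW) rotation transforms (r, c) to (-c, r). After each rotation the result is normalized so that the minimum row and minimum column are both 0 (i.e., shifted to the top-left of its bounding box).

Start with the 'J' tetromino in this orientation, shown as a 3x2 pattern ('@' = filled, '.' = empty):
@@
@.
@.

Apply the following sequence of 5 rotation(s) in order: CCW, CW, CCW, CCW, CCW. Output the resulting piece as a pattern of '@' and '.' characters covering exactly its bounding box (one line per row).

Start:
@@
@.
@.
After rotation 1 (CCW):
@..
@@@
After rotation 2 (CW):
@@
@.
@.
After rotation 3 (CCW):
@..
@@@
After rotation 4 (CCW):
.@
.@
@@
After rotation 5 (CCW):
@@@
..@

Answer: @@@
..@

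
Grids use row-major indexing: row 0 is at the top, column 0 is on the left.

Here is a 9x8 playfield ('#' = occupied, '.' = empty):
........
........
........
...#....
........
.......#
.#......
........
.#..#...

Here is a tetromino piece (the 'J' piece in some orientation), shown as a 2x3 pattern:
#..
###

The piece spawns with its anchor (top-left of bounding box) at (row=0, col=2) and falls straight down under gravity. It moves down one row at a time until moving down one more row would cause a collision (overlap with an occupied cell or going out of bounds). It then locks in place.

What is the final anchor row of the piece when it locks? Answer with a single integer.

Spawn at (row=0, col=2). Try each row:
  row 0: fits
  row 1: fits
  row 2: blocked -> lock at row 1

Answer: 1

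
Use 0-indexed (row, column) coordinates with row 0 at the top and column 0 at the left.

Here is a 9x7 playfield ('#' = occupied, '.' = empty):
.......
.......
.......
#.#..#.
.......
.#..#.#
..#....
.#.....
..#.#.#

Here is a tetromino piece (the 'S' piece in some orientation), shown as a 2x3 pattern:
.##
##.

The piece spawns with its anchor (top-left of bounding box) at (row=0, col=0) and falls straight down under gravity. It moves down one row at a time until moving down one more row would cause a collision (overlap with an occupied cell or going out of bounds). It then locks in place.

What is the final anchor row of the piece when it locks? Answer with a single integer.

Spawn at (row=0, col=0). Try each row:
  row 0: fits
  row 1: fits
  row 2: blocked -> lock at row 1

Answer: 1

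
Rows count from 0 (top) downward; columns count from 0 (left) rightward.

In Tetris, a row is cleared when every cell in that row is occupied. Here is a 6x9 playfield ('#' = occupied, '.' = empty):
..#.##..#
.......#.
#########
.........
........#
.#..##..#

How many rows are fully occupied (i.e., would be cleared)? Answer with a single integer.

Check each row:
  row 0: 5 empty cells -> not full
  row 1: 8 empty cells -> not full
  row 2: 0 empty cells -> FULL (clear)
  row 3: 9 empty cells -> not full
  row 4: 8 empty cells -> not full
  row 5: 5 empty cells -> not full
Total rows cleared: 1

Answer: 1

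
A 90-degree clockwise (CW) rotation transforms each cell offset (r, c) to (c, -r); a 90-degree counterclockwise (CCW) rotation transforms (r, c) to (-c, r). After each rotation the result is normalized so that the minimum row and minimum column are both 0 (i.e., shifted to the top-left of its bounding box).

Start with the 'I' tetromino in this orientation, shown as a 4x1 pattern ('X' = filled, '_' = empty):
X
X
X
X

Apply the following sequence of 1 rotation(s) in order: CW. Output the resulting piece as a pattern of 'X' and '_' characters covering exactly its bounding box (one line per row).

Start:
X
X
X
X
After rotation 1 (CW):
XXXX

Answer: XXXX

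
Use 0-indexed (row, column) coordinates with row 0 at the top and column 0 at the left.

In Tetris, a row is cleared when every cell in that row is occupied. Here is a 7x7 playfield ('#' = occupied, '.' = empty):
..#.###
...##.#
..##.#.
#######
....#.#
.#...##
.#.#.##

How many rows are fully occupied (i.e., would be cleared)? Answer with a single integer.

Check each row:
  row 0: 3 empty cells -> not full
  row 1: 4 empty cells -> not full
  row 2: 4 empty cells -> not full
  row 3: 0 empty cells -> FULL (clear)
  row 4: 5 empty cells -> not full
  row 5: 4 empty cells -> not full
  row 6: 3 empty cells -> not full
Total rows cleared: 1

Answer: 1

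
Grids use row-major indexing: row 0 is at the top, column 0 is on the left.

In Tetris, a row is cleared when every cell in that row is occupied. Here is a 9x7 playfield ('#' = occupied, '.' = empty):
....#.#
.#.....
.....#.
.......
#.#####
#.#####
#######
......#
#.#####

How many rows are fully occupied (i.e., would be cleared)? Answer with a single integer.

Check each row:
  row 0: 5 empty cells -> not full
  row 1: 6 empty cells -> not full
  row 2: 6 empty cells -> not full
  row 3: 7 empty cells -> not full
  row 4: 1 empty cell -> not full
  row 5: 1 empty cell -> not full
  row 6: 0 empty cells -> FULL (clear)
  row 7: 6 empty cells -> not full
  row 8: 1 empty cell -> not full
Total rows cleared: 1

Answer: 1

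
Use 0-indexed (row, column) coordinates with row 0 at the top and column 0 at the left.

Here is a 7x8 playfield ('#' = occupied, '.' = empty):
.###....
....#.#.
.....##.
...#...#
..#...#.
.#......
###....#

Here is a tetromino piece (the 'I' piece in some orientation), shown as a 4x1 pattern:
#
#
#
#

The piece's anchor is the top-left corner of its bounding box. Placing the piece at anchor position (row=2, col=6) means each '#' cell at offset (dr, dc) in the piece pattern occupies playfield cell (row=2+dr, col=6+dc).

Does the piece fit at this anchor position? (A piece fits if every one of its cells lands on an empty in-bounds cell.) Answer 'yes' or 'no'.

Check each piece cell at anchor (2, 6):
  offset (0,0) -> (2,6): occupied ('#') -> FAIL
  offset (1,0) -> (3,6): empty -> OK
  offset (2,0) -> (4,6): occupied ('#') -> FAIL
  offset (3,0) -> (5,6): empty -> OK
All cells valid: no

Answer: no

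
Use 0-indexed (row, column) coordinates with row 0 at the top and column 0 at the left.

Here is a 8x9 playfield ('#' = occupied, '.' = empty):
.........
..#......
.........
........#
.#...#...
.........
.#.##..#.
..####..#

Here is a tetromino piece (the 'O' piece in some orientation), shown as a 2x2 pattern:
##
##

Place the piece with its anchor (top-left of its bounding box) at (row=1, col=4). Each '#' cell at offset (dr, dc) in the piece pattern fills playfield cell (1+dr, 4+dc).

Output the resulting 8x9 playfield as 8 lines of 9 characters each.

Fill (1+0,4+0) = (1,4)
Fill (1+0,4+1) = (1,5)
Fill (1+1,4+0) = (2,4)
Fill (1+1,4+1) = (2,5)

Answer: .........
..#.##...
....##...
........#
.#...#...
.........
.#.##..#.
..####..#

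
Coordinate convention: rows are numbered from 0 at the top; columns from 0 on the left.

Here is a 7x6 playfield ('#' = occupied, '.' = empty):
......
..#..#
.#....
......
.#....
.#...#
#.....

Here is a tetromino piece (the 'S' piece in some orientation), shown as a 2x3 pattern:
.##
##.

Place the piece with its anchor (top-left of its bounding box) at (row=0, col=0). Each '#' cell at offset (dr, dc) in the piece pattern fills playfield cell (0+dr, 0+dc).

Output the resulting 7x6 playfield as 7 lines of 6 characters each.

Answer: .##...
###..#
.#....
......
.#....
.#...#
#.....

Derivation:
Fill (0+0,0+1) = (0,1)
Fill (0+0,0+2) = (0,2)
Fill (0+1,0+0) = (1,0)
Fill (0+1,0+1) = (1,1)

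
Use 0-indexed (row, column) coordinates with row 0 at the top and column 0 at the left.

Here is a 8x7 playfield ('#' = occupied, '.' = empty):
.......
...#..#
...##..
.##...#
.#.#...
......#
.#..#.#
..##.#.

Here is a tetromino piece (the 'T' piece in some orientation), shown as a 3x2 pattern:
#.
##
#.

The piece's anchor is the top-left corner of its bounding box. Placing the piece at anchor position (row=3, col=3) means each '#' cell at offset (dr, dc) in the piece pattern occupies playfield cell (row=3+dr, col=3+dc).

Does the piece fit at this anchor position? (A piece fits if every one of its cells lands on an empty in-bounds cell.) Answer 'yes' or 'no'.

Check each piece cell at anchor (3, 3):
  offset (0,0) -> (3,3): empty -> OK
  offset (1,0) -> (4,3): occupied ('#') -> FAIL
  offset (1,1) -> (4,4): empty -> OK
  offset (2,0) -> (5,3): empty -> OK
All cells valid: no

Answer: no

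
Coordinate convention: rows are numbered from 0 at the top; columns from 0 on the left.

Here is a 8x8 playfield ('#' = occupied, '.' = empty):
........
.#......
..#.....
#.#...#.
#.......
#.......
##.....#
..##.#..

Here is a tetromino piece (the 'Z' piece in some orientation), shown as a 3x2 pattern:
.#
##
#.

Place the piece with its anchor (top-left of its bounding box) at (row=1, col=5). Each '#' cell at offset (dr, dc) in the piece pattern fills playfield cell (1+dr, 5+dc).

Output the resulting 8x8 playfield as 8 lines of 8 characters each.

Answer: ........
.#....#.
..#..##.
#.#..##.
#.......
#.......
##.....#
..##.#..

Derivation:
Fill (1+0,5+1) = (1,6)
Fill (1+1,5+0) = (2,5)
Fill (1+1,5+1) = (2,6)
Fill (1+2,5+0) = (3,5)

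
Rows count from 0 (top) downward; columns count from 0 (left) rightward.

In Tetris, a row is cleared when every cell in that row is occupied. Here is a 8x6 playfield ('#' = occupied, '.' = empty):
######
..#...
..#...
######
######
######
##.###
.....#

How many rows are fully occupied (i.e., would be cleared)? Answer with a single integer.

Answer: 4

Derivation:
Check each row:
  row 0: 0 empty cells -> FULL (clear)
  row 1: 5 empty cells -> not full
  row 2: 5 empty cells -> not full
  row 3: 0 empty cells -> FULL (clear)
  row 4: 0 empty cells -> FULL (clear)
  row 5: 0 empty cells -> FULL (clear)
  row 6: 1 empty cell -> not full
  row 7: 5 empty cells -> not full
Total rows cleared: 4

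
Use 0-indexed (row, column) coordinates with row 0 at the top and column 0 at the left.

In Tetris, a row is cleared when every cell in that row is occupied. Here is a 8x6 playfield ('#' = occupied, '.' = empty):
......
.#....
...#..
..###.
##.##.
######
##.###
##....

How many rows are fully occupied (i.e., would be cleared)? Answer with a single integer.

Check each row:
  row 0: 6 empty cells -> not full
  row 1: 5 empty cells -> not full
  row 2: 5 empty cells -> not full
  row 3: 3 empty cells -> not full
  row 4: 2 empty cells -> not full
  row 5: 0 empty cells -> FULL (clear)
  row 6: 1 empty cell -> not full
  row 7: 4 empty cells -> not full
Total rows cleared: 1

Answer: 1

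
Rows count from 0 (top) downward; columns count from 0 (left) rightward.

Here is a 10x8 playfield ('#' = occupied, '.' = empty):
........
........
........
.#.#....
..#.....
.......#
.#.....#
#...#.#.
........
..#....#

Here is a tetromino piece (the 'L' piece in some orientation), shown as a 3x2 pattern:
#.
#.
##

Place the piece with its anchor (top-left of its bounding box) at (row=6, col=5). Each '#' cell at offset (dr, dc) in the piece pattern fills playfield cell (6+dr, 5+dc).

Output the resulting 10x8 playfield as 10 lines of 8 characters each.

Answer: ........
........
........
.#.#....
..#.....
.......#
.#...#.#
#...###.
.....##.
..#....#

Derivation:
Fill (6+0,5+0) = (6,5)
Fill (6+1,5+0) = (7,5)
Fill (6+2,5+0) = (8,5)
Fill (6+2,5+1) = (8,6)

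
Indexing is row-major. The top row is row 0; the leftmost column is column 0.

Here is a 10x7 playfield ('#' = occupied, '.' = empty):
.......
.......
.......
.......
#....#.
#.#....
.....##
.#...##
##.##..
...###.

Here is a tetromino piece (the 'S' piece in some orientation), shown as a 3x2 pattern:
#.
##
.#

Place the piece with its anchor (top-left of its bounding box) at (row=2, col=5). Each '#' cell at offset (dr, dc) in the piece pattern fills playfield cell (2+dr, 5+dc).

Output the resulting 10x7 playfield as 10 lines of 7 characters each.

Fill (2+0,5+0) = (2,5)
Fill (2+1,5+0) = (3,5)
Fill (2+1,5+1) = (3,6)
Fill (2+2,5+1) = (4,6)

Answer: .......
.......
.....#.
.....##
#....##
#.#....
.....##
.#...##
##.##..
...###.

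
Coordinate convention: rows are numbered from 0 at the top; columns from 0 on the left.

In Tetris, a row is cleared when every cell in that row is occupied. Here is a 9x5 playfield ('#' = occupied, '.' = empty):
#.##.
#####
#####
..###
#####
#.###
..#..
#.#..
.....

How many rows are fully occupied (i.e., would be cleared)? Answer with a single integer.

Check each row:
  row 0: 2 empty cells -> not full
  row 1: 0 empty cells -> FULL (clear)
  row 2: 0 empty cells -> FULL (clear)
  row 3: 2 empty cells -> not full
  row 4: 0 empty cells -> FULL (clear)
  row 5: 1 empty cell -> not full
  row 6: 4 empty cells -> not full
  row 7: 3 empty cells -> not full
  row 8: 5 empty cells -> not full
Total rows cleared: 3

Answer: 3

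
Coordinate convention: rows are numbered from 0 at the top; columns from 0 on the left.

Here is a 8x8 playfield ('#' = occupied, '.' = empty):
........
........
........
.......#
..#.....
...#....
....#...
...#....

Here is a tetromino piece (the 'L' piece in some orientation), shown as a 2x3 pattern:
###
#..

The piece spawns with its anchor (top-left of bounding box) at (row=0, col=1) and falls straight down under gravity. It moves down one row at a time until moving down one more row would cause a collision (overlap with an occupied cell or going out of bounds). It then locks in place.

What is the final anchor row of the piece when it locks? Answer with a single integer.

Spawn at (row=0, col=1). Try each row:
  row 0: fits
  row 1: fits
  row 2: fits
  row 3: fits
  row 4: blocked -> lock at row 3

Answer: 3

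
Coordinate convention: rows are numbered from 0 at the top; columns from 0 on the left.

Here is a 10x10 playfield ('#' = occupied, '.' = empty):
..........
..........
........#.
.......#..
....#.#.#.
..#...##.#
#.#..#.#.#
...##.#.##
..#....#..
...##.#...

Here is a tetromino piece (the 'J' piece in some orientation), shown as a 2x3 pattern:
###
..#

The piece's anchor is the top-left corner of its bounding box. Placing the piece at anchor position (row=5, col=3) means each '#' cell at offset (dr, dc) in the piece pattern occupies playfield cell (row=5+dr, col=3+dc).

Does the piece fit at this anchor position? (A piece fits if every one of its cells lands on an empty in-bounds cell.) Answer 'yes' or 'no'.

Check each piece cell at anchor (5, 3):
  offset (0,0) -> (5,3): empty -> OK
  offset (0,1) -> (5,4): empty -> OK
  offset (0,2) -> (5,5): empty -> OK
  offset (1,2) -> (6,5): occupied ('#') -> FAIL
All cells valid: no

Answer: no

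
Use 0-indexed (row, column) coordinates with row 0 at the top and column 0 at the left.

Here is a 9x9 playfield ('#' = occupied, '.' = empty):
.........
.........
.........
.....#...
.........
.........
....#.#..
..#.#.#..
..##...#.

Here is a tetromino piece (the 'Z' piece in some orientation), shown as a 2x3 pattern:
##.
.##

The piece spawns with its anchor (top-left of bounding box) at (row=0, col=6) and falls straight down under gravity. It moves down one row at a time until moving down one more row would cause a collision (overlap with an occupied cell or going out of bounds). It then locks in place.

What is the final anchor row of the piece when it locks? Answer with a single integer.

Spawn at (row=0, col=6). Try each row:
  row 0: fits
  row 1: fits
  row 2: fits
  row 3: fits
  row 4: fits
  row 5: fits
  row 6: blocked -> lock at row 5

Answer: 5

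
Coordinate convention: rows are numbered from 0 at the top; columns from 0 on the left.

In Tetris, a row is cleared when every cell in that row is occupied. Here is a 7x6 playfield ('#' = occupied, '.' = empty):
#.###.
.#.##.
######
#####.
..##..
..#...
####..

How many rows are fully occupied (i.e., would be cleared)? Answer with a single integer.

Answer: 1

Derivation:
Check each row:
  row 0: 2 empty cells -> not full
  row 1: 3 empty cells -> not full
  row 2: 0 empty cells -> FULL (clear)
  row 3: 1 empty cell -> not full
  row 4: 4 empty cells -> not full
  row 5: 5 empty cells -> not full
  row 6: 2 empty cells -> not full
Total rows cleared: 1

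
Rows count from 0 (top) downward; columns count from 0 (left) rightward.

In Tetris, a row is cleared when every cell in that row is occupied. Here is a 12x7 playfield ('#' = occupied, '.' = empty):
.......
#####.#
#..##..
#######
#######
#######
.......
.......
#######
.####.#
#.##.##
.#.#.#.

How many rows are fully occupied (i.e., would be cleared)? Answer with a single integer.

Check each row:
  row 0: 7 empty cells -> not full
  row 1: 1 empty cell -> not full
  row 2: 4 empty cells -> not full
  row 3: 0 empty cells -> FULL (clear)
  row 4: 0 empty cells -> FULL (clear)
  row 5: 0 empty cells -> FULL (clear)
  row 6: 7 empty cells -> not full
  row 7: 7 empty cells -> not full
  row 8: 0 empty cells -> FULL (clear)
  row 9: 2 empty cells -> not full
  row 10: 2 empty cells -> not full
  row 11: 4 empty cells -> not full
Total rows cleared: 4

Answer: 4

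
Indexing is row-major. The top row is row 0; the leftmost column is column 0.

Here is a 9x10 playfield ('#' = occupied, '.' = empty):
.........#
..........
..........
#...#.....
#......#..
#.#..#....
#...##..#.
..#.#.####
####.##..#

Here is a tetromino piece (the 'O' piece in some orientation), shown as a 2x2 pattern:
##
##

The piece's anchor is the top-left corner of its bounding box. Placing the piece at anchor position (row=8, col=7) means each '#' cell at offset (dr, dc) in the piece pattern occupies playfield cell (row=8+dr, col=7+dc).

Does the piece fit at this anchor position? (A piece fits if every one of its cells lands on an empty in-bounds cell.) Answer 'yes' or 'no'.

Answer: no

Derivation:
Check each piece cell at anchor (8, 7):
  offset (0,0) -> (8,7): empty -> OK
  offset (0,1) -> (8,8): empty -> OK
  offset (1,0) -> (9,7): out of bounds -> FAIL
  offset (1,1) -> (9,8): out of bounds -> FAIL
All cells valid: no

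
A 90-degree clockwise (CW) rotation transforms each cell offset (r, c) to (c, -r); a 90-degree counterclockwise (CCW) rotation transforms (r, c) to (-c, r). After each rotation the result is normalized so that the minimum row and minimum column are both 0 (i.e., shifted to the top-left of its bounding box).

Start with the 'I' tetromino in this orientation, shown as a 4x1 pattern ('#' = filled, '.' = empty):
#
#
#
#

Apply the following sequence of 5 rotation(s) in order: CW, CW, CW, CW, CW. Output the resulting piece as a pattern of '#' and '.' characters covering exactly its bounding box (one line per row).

Answer: ####

Derivation:
Start:
#
#
#
#
After rotation 1 (CW):
####
After rotation 2 (CW):
#
#
#
#
After rotation 3 (CW):
####
After rotation 4 (CW):
#
#
#
#
After rotation 5 (CW):
####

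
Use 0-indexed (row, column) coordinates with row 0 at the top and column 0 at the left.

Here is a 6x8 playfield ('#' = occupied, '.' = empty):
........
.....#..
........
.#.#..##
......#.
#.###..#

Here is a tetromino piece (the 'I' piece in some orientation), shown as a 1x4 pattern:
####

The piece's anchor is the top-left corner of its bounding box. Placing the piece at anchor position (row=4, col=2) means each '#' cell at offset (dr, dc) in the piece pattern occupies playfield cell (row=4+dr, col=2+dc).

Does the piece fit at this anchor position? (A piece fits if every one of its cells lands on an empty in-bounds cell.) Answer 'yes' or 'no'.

Check each piece cell at anchor (4, 2):
  offset (0,0) -> (4,2): empty -> OK
  offset (0,1) -> (4,3): empty -> OK
  offset (0,2) -> (4,4): empty -> OK
  offset (0,3) -> (4,5): empty -> OK
All cells valid: yes

Answer: yes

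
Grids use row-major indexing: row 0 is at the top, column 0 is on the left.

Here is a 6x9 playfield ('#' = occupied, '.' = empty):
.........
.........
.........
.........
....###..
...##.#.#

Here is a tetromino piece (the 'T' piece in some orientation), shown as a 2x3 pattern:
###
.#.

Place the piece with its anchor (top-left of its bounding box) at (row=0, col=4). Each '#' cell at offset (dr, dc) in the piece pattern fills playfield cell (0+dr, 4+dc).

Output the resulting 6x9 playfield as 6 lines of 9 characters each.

Fill (0+0,4+0) = (0,4)
Fill (0+0,4+1) = (0,5)
Fill (0+0,4+2) = (0,6)
Fill (0+1,4+1) = (1,5)

Answer: ....###..
.....#...
.........
.........
....###..
...##.#.#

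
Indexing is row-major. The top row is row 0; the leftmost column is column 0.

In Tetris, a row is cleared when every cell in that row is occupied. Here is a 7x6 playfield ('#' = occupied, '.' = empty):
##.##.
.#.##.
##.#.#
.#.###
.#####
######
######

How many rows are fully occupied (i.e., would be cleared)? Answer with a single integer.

Check each row:
  row 0: 2 empty cells -> not full
  row 1: 3 empty cells -> not full
  row 2: 2 empty cells -> not full
  row 3: 2 empty cells -> not full
  row 4: 1 empty cell -> not full
  row 5: 0 empty cells -> FULL (clear)
  row 6: 0 empty cells -> FULL (clear)
Total rows cleared: 2

Answer: 2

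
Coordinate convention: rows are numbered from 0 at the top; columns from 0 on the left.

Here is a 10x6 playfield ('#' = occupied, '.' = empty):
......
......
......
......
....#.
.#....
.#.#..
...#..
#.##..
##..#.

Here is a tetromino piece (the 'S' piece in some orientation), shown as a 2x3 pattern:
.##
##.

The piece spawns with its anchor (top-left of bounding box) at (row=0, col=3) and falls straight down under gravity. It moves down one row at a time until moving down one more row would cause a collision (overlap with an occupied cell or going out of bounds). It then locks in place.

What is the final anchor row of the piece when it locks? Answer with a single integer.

Spawn at (row=0, col=3). Try each row:
  row 0: fits
  row 1: fits
  row 2: fits
  row 3: blocked -> lock at row 2

Answer: 2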